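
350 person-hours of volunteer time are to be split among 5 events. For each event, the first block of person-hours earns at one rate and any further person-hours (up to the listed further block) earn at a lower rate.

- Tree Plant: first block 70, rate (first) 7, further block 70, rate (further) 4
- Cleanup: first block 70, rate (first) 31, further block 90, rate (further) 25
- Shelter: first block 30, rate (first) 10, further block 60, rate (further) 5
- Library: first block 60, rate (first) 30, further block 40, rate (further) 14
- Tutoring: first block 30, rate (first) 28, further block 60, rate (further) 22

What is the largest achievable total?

8940

Treat each block as its own option and order by rate: Cleanup/tier1 31 > Library/tier1 30 > Tutoring/tier1 28 > Cleanup/tier2 25 > Tutoring/tier2 22 > Library/tier2 14 > Shelter/tier1 10 > Tree Plant/tier1 7 > Shelter/tier2 5 > Tree Plant/tier2 4.
Fill Cleanup tier1 block (70 at 31) → 280 left.
Fill Library tier1 block (60 at 30) → 220 left.
Tutoring/tier1 (28): +30 → 190 left.
Cleanup tier2 at 25: fill all 90 → 100 left.
Tutoring tier2 at 22: fill all 60 → 40 left.
Fill Library tier2 block (40 at 14) → 0 left.
Total = 31×70 + 30×60 + 28×30 + 25×90 + 22×60 + 14×40 = 8940.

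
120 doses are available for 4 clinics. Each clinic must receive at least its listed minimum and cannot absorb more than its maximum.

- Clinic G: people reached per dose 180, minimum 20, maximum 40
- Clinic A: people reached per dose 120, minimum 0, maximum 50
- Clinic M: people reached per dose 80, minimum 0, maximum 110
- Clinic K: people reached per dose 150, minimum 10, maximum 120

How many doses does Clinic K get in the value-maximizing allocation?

80

Meeting every minimum uses 20+0+0+10 = 30 doses, leaving 90.
Order the clinics by people reached per dose: Clinic G 180 > Clinic K 150 > Clinic A 120 > Clinic M 80.
Give Clinic G 20 more to hit its cap of 40 ; 70 left.
Clinic K has room for 110 more but only 70 remain, so it gets 80.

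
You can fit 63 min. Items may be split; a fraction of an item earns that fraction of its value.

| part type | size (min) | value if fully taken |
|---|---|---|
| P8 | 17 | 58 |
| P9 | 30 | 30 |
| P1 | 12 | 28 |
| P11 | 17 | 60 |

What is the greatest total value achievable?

Rank by value-to-size ratio: P11 60/17≈3.53, P8 58/17≈3.41, P1 28/12≈2.33, P9 30/30≈1.
P11: take in full, 17 min for value 60 → 46 left.
P8: take in full, 17 min for value 58 → 29 left.
Take all of P1 (12 min, value 28) → 17 min left.
Only 17 min remain; take 17/30 of P9 for value 30×17/30 = 17.
Total value = 163.

163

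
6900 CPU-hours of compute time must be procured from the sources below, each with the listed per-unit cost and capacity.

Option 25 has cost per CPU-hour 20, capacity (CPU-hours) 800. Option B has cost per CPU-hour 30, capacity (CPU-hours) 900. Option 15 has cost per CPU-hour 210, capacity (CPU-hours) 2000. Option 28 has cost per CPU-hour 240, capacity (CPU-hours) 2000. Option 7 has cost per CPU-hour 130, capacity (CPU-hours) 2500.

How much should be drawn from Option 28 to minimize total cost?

Fill from the cheapest source first.
Option 25 (20): use full 800 — 6100 CPU-hours to go.
Take 900 from Option B at 30 — need 5200 more.
Take 2500 from Option 7 at 130 — need 2700 more.
Take 2000 from Option 15 at 210 — need 700 more.
Take 700 from Option 28 at 240 to finish.

700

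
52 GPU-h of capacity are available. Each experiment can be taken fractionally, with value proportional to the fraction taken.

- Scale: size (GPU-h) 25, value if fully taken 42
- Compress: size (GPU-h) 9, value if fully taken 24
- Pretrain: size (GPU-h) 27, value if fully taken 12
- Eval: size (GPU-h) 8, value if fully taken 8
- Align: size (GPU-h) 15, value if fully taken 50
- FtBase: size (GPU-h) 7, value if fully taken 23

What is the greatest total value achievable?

Best value per unit of size first: Align 50/15≈3.33, FtBase 23/7≈3.29, Compress 24/9≈2.67, Scale 42/25≈1.68, Eval 8/8≈1, Pretrain 12/27≈0.444.
Take all of Align (15 GPU-h, value 50) ; 37 GPU-h left.
All 7 GPU-h of FtBase fit (value 23) ; 30 remain.
Compress: take in full, 9 GPU-h for value 24 ; 21 left.
21 GPU-h left: a 21/25 share of Scale gives 42×21/25 = 35.28.
Total value = 132.28.

132.28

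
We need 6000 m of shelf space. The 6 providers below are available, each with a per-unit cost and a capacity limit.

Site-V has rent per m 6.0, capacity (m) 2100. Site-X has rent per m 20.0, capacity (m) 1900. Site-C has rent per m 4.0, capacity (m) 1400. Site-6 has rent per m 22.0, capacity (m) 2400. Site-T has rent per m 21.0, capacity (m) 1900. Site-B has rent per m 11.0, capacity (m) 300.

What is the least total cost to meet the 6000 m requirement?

Cheapest first:
Site-C (4.0): use full 1400 ; 4600 m to go.
Site-V at 6.0: take all 2100 m ; 2500 still needed.
Site-B at 11.0: take all 300 m ; 2200 still needed.
Take 1900 from Site-X at 20.0 ; need 300 more.
Site-T (21.0): take the remaining 300 ; done.
Site-6: unused.
Cost = 1400×4.0 + 2100×6.0 + 300×11.0 + 1900×20.0 + 300×21.0 = 65800.

65800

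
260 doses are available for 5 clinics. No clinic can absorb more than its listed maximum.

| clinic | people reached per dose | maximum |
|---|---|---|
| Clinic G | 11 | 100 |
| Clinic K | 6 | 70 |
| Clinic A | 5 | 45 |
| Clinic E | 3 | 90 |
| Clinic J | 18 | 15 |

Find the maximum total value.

2105

Highest people reached per dose first: Clinic J 18 > Clinic G 11 > Clinic K 6 > Clinic A 5 > Clinic E 3.
Give Clinic J 15 to hit its cap of 15 → 245 left.
Clinic G: +100 to 100 (cap) → 145 left.
Clinic K takes 70 to reach its cap of 70 → 75 left.
Clinic A: +45 to 45 (cap) → 30 left.
Only 30 left; Clinic E takes them to reach 30.
Total = 11×100 + 6×70 + 5×45 + 3×30 + 18×15 = 2105.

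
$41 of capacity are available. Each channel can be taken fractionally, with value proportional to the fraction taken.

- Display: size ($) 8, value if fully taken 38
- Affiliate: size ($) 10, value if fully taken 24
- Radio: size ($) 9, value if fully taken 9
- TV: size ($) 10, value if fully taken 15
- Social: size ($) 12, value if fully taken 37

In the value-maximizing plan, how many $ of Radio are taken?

1

Best value per unit of size first: Display 38/8≈4.75, Social 37/12≈3.08, Affiliate 24/10≈2.4, TV 15/10≈1.5, Radio 9/9≈1.
All 8 $ of Display fit (value 38) → 33 remain.
Take all of Social (12 $, value 37) → 21 $ left.
All 10 $ of Affiliate fit (value 24) → 11 remain.
TV: take in full, 10 $ for value 15 → 1 left.
Fill the last 1 $ with part of Radio: 1/9 of it earns 1.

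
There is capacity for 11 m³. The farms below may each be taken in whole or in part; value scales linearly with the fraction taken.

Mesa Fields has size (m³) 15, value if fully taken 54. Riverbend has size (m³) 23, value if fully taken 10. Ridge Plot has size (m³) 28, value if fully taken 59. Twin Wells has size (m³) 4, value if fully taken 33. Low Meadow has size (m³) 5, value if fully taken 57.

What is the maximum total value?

97.2

Best value per unit of size first: Low Meadow 57/5≈11.4, Twin Wells 33/4≈8.25, Mesa Fields 54/15≈3.6, Ridge Plot 59/28≈2.11, Riverbend 10/23≈0.435.
All 5 m³ of Low Meadow fit (value 57) ; 6 remain.
Twin Wells: take in full, 4 m³ for value 33 ; 2 left.
Only 2 m³ remain; take 2/15 of Mesa Fields for value 54×2/15 = 7.2.
Total value = 97.2.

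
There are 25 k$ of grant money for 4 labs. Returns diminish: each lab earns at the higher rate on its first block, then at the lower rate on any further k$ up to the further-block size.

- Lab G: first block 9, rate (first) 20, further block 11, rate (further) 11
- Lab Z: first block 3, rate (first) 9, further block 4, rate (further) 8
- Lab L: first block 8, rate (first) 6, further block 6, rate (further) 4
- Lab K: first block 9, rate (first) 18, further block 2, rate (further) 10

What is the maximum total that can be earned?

419

Rank every tier by rate: Lab G/T1 20 > Lab K/T1 18 > Lab G/T2 11 > Lab K/T2 10 > Lab Z/T1 9 > Lab Z/T2 8 > Lab L/T1 6 > Lab L/T2 4.
Lab G/T1 (20): +9 ; 16 left.
Lab K T1 at 18: fill all 9 ; 7 left.
7 remain; put them into Lab G T2 at 11.
Total = 20×9 + 18×9 + 11×7 = 419.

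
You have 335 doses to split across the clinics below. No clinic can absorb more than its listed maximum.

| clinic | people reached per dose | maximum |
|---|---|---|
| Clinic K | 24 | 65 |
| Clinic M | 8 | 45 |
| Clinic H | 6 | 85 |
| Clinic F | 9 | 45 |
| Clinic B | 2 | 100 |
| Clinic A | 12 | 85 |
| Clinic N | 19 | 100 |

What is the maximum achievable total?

5205

Rank by people reached per dose: Clinic K 24 > Clinic N 19 > Clinic A 12 > Clinic F 9 > Clinic M 8 > Clinic H 6 > Clinic B 2.
Clinic K takes 65 to reach its cap of 65 ; 270 left.
Clinic N takes 100 to reach its cap of 100 ; 170 left.
Clinic A takes 85 to reach its cap of 85 ; 85 left.
Give Clinic F 45 to hit its cap of 45 ; 40 left.
Clinic M: +40 (room for 45) → 40. Pool exhausted.
Total = 24×65 + 8×40 + 9×45 + 12×85 + 19×100 = 5205.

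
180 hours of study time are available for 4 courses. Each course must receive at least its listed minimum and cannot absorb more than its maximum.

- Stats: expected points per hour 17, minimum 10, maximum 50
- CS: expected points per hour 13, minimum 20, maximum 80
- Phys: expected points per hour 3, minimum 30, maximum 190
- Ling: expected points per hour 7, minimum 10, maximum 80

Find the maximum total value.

Meeting every minimum uses 10+20+30+10 = 70 hours, leaving 110.
Order the courses by expected points per hour: Stats 17 > CS 13 > Ling 7 > Phys 3.
Give Stats 40 more to hit its cap of 50 → 70 left.
CS takes 60 more to reach its cap of 80 → 10 left.
Ling has room for 70 more but only 10 remain, so it gets 20.
Total = 17×50 + 13×80 + 3×30 + 7×20 = 2120.

2120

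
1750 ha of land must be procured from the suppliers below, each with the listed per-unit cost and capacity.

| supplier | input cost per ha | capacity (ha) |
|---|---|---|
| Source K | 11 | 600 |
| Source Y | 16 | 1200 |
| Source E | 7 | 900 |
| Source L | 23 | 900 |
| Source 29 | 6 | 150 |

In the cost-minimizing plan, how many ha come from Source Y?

100

Cheapest first:
Take 150 from Source 29 at 6 — need 1600 more.
Source E at 7: take all 900 ha — 700 still needed.
Source K (11): use full 600 — 100 ha to go.
Take 100 from Source Y at 16 to finish.
Source L: unused.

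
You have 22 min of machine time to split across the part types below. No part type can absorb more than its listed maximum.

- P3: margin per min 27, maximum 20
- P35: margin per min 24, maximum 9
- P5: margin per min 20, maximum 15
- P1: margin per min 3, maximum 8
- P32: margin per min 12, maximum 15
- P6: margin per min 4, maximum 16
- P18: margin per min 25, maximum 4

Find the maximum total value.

590

Highest margin per min first: P3 27 > P18 25 > P35 24 > P5 20 > P32 12 > P6 4 > P1 3.
Give P3 20 to hit its cap of 20 → 2 left.
P18 has room for 4 but only 2 remain, so it gets 2.
Total = 27×20 + 25×2 = 590.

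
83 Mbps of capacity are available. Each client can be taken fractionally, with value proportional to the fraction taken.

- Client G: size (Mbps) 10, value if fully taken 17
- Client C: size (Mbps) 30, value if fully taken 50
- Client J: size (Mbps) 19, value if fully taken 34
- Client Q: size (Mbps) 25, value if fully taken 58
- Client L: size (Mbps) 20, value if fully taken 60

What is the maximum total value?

184

Rank by value-to-size ratio: Client L 60/20≈3, Client Q 58/25≈2.32, Client J 34/19≈1.79, Client G 17/10≈1.7, Client C 50/30≈1.67.
Client L: take in full, 20 Mbps for value 60 — 63 left.
Take all of Client Q (25 Mbps, value 58) — 38 Mbps left.
Client J: take in full, 19 Mbps for value 34 — 19 left.
Client G: take in full, 10 Mbps for value 17 — 9 left.
9 Mbps left: a 9/30 share of Client C gives 50×9/30 = 15.
Total value = 184.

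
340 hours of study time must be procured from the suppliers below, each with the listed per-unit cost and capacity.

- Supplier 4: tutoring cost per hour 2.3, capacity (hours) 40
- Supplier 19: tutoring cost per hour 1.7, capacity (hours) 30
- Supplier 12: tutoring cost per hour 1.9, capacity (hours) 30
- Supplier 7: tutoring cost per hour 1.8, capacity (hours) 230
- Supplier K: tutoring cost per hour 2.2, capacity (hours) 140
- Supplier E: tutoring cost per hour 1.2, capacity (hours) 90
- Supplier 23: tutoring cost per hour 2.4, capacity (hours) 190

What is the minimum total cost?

555

Cheapest first:
Supplier E (1.2): use full 90 → 250 hours to go.
Take 30 from Supplier 19 at 1.7 → need 220 more.
Take 220 from Supplier 7 at 1.8 to finish.
Supplier 12, Supplier K, Supplier 4, Supplier 23: unused.
Cost = 90×1.2 + 30×1.7 + 220×1.8 = 555.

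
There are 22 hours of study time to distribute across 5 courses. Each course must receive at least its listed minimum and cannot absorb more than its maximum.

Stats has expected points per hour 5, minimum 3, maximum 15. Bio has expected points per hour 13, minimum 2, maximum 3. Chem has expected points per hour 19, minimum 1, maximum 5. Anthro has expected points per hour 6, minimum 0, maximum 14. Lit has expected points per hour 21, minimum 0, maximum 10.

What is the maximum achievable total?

365

Meeting every minimum uses 3+2+1+0+0 = 6 hours, leaving 16.
Highest expected points per hour first: Lit 21 > Chem 19 > Bio 13 > Anthro 6 > Stats 5.
Lit takes 10 more to reach its cap of 10 — 6 left.
Chem takes 4 more to reach its cap of 5 — 2 left.
Bio: +1 to 3 (cap) — 1 left.
Anthro has room for 14 more but only 1 remain, so it gets 1.
Total = 5×3 + 13×3 + 19×5 + 6×1 + 21×10 = 365.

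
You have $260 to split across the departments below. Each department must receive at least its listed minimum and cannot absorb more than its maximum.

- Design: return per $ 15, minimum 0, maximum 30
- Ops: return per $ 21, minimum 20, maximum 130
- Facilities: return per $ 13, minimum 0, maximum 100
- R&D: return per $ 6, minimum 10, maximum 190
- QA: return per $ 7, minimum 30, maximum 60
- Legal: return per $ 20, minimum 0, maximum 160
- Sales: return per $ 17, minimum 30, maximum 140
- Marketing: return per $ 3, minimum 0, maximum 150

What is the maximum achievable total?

4710

Meeting every minimum uses 0+20+0+10+30+0+30+0 = 90 $, leaving 170.
Order the departments by return per $: Ops 21 > Legal 20 > Sales 17 > Design 15 > Facilities 13 > QA 7 > R&D 6 > Marketing 3.
Ops takes 110 more to reach its cap of 130 — 60 left.
Only 60 left; Legal takes them to reach 60.
Total = 21×130 + 6×10 + 7×30 + 20×60 + 17×30 = 4710.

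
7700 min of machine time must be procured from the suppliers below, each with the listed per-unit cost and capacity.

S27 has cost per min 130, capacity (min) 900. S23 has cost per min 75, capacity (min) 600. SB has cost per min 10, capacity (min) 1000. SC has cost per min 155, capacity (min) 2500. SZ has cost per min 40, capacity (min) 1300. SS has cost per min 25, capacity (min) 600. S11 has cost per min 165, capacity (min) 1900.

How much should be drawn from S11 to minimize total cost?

800

Cheapest first:
Take 1000 from SB at 10 ; need 6700 more.
SS (25): use full 600 ; 6100 min to go.
Take 1300 from SZ at 40 ; need 4800 more.
S23 at 75: take all 600 min ; 4200 still needed.
S27 at 130: take all 900 min ; 3300 still needed.
Take 2500 from SC at 155 ; need 800 more.
Take 800 from S11 at 165 to finish.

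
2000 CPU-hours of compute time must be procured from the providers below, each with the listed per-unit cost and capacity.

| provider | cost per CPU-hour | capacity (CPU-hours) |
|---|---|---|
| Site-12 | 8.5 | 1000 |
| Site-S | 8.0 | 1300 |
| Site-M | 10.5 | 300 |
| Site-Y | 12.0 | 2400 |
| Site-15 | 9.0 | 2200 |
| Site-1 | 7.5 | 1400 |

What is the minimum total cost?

15300

Cheapest first:
Site-1 at 7.5: take all 1400 CPU-hours → 600 still needed.
Take 600 from Site-S at 8.0 to finish.
Site-12, Site-15, Site-M, Site-Y: unused.
Cost = 1400×7.5 + 600×8.0 = 15300.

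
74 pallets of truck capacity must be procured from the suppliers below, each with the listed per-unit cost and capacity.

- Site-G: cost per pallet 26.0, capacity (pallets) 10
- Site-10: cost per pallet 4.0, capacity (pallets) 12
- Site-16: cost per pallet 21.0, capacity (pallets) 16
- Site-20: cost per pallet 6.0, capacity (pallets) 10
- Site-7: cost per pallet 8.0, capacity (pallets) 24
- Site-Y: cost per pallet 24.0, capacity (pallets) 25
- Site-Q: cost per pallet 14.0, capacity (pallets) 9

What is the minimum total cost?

834

Cheapest first:
Take 12 from Site-10 at 4.0 — need 62 more.
Take 10 from Site-20 at 6.0 — need 52 more.
Site-7 (8.0): use full 24 — 28 pallets to go.
Site-Q (14.0): use full 9 — 19 pallets to go.
Site-16 (21.0): use full 16 — 3 pallets to go.
Take 3 from Site-Y at 24.0 to finish.
Site-G: unused.
Cost = 12×4.0 + 10×6.0 + 24×8.0 + 9×14.0 + 16×21.0 + 3×24.0 = 834.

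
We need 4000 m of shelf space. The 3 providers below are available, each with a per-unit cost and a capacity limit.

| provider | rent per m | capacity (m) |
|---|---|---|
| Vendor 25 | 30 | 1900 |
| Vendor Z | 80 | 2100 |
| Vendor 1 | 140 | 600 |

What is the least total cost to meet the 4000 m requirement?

Cheapest first:
Take 1900 from Vendor 25 at 30 — need 2100 more.
Take 2100 from Vendor Z at 80 — need 0 more.
Vendor 1: unused.
Cost = 1900×30 + 2100×80 = 225000.

225000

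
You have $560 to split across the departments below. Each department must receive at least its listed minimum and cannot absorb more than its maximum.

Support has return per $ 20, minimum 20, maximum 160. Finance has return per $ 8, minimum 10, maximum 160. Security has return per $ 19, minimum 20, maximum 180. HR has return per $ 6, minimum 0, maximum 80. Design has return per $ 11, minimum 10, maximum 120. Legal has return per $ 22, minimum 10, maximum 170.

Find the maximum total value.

10880

Meeting every minimum uses 20+10+20+0+10+10 = 70 $, leaving 490.
Highest return per $ first: Legal 22 > Support 20 > Security 19 > Design 11 > Finance 8 > HR 6.
Give Legal 160 more to hit its cap of 170 ; 330 left.
Support: +140 to 160 (cap) ; 190 left.
Security takes 160 more to reach its cap of 180 ; 30 left.
Design: +30 (room for 110) → 40. Pool exhausted.
Total = 20×160 + 8×10 + 19×180 + 11×40 + 22×170 = 10880.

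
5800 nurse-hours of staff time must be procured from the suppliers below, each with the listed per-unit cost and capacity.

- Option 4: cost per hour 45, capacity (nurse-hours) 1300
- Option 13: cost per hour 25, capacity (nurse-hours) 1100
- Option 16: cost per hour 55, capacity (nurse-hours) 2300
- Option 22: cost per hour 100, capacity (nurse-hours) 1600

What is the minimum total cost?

322500

Fill from the cheapest supplier first.
Option 13 (25): use full 1100 — 4700 nurse-hours to go.
Option 4 at 45: take all 1300 nurse-hours — 3400 still needed.
Option 16 (55): use full 2300 — 1100 nurse-hours to go.
Option 22 at 100: take 1100 of its 1600 — requirement met.
Cost = 1100×25 + 1300×45 + 2300×55 + 1100×100 = 322500.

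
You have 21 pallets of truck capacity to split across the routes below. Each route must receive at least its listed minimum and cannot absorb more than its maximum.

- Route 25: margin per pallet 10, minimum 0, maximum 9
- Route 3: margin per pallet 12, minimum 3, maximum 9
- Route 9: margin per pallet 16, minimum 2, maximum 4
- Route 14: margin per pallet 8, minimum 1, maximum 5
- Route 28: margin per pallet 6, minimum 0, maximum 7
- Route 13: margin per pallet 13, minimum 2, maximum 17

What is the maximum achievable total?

277

Meeting every minimum uses 0+3+2+1+0+2 = 8 pallets, leaving 13.
Highest margin per pallet first: Route 9 16 > Route 13 13 > Route 3 12 > Route 25 10 > Route 14 8 > Route 28 6.
Give Route 9 2 more to hit its cap of 4 ; 11 left.
Only 11 left; Route 13 takes them to reach 13.
Total = 12×3 + 16×4 + 8×1 + 13×13 = 277.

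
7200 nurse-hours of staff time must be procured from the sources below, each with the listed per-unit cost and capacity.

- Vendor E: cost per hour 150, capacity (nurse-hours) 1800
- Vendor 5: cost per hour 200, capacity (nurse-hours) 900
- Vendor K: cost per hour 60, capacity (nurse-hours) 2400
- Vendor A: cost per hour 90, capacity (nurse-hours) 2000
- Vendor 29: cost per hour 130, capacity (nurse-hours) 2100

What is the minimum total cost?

Cheapest first:
Vendor K at 60: take all 2400 nurse-hours → 4800 still needed.
Vendor A (90): use full 2000 → 2800 nurse-hours to go.
Vendor 29 (130): use full 2100 → 700 nurse-hours to go.
Take 700 from Vendor E at 150 to finish.
Vendor 5: unused.
Cost = 2400×60 + 2000×90 + 2100×130 + 700×150 = 702000.

702000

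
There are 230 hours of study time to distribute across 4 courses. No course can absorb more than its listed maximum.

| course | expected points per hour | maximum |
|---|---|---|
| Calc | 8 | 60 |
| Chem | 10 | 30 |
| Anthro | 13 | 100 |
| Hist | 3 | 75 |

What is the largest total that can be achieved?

2200

Highest expected points per hour first: Anthro 13 > Chem 10 > Calc 8 > Hist 3.
Anthro takes 100 to reach its cap of 100 — 130 left.
Give Chem 30 to hit its cap of 30 — 100 left.
Calc takes 60 to reach its cap of 60 — 40 left.
Hist has room for 75 but only 40 remain, so it gets 40.
Total = 8×60 + 10×30 + 13×100 + 3×40 = 2200.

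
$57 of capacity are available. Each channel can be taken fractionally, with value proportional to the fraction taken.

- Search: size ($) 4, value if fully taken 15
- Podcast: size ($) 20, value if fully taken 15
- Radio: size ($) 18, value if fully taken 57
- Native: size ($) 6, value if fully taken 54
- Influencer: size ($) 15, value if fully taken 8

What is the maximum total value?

145.8

Best value per unit of size first: Native 54/6≈9, Search 15/4≈3.75, Radio 57/18≈3.17, Podcast 15/20≈0.75, Influencer 8/15≈0.533.
Take all of Native (6 $, value 54) ; 51 $ left.
All 4 $ of Search fit (value 15) ; 47 remain.
Take all of Radio (18 $, value 57) ; 29 $ left.
All 20 $ of Podcast fit (value 15) ; 9 remain.
Only 9 $ remain; take 9/15 of Influencer for value 8×9/15 = 4.8.
Total value = 145.8.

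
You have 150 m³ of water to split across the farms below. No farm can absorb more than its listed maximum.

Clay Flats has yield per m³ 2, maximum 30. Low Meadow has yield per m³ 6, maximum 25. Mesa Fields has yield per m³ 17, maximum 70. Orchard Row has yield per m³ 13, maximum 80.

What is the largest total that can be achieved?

Order the farms by yield per m³: Mesa Fields 17 > Orchard Row 13 > Low Meadow 6 > Clay Flats 2.
Give Mesa Fields 70 to hit its cap of 70 — 80 left.
Give Orchard Row 80 to hit its cap of 80 — 0 left.
Total = 17×70 + 13×80 = 2230.

2230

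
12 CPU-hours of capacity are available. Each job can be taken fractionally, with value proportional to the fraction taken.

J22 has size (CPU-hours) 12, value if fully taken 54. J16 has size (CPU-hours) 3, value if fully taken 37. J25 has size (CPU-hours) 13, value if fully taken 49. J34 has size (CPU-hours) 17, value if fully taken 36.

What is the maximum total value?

Best value per unit of size first: J16 37/3≈12.3, J22 54/12≈4.5, J25 49/13≈3.77, J34 36/17≈2.12.
J16: take in full, 3 CPU-hours for value 37 ; 9 left.
9 CPU-hours left: a 9/12 share of J22 gives 54×9/12 = 40.5.
Total value = 77.5.

77.5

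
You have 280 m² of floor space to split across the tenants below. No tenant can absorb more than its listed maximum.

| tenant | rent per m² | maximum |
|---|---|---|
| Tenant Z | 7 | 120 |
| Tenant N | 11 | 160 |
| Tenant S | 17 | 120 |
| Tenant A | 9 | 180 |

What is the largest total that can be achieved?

3800

Rank by rent per m²: Tenant S 17 > Tenant N 11 > Tenant A 9 > Tenant Z 7.
Give Tenant S 120 to hit its cap of 120 — 160 left.
Tenant N: +160 to 160 (cap) — 0 left.
Total = 11×160 + 17×120 = 3800.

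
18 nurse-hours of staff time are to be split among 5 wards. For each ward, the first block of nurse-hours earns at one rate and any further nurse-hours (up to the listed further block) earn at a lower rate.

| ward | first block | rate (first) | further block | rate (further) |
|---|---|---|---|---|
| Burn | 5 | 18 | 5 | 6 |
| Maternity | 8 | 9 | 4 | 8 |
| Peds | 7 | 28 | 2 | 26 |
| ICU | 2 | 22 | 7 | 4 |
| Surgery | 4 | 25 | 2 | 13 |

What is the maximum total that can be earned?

Order all 10 blocks by rate: Peds/first 28 > Peds/second 26 > Surgery/first 25 > ICU/first 22 > Burn/first 18 > Surgery/second 13 > Maternity/first 9 > Maternity/second 8 > Burn/second 6 > ICU/second 4.
Peds first at 28: fill all 7 → 11 left.
Fill Peds second block (2 at 26) → 9 left.
Surgery first at 25: fill all 4 → 5 left.
ICU/first (22): +2 → 3 left.
Burn/first: +3 of 5 at 18; pool empty.
Total = 28×7 + 26×2 + 25×4 + 22×2 + 18×3 = 446.

446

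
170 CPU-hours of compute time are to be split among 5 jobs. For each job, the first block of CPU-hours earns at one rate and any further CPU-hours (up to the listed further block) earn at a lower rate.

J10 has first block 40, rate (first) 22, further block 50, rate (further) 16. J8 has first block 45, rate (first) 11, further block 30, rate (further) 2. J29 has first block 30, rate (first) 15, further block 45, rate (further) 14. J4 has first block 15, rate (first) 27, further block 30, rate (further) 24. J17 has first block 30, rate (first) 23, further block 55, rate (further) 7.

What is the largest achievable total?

Rank every tier by rate: J4/T1 27 > J4/T2 24 > J17/T1 23 > J10/T1 22 > J10/T2 16 > J29/T1 15 > J29/T2 14 > J8/T1 11 > J17/T2 7 > J8/T2 2.
J4/T1 (27): +15 — 155 left.
J4/T2 (24): +30 — 125 left.
Fill J17 T1 block (30 at 23) — 95 left.
Fill J10 T1 block (40 at 22) — 55 left.
J10 T2 at 16: fill all 50 — 5 left.
J29/T1: +5 of 30 at 15; pool empty.
Total = 27×15 + 24×30 + 23×30 + 22×40 + 16×50 + 15×5 = 3570.

3570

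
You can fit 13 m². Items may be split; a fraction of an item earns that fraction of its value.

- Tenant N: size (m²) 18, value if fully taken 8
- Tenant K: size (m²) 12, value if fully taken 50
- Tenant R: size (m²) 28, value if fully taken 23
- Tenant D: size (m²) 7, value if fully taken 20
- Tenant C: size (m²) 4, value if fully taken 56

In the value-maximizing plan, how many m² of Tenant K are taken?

Sort by value density: Tenant C 56/4≈14, Tenant K 50/12≈4.17, Tenant D 20/7≈2.86, Tenant R 23/28≈0.821, Tenant N 8/18≈0.444.
Take all of Tenant C (4 m², value 56) ; 9 m² left.
Fill the last 9 m² with part of Tenant K: 9/12 of it earns 37.5.

9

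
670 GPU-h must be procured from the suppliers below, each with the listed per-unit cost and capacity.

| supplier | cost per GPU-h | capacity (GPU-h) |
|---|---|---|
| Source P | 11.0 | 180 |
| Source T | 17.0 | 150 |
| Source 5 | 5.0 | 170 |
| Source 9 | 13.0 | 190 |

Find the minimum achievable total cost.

7510

Cheapest first:
Take 170 from Source 5 at 5.0 → need 500 more.
Take 180 from Source P at 11.0 → need 320 more.
Take 190 from Source 9 at 13.0 → need 130 more.
Source T (17.0): take the remaining 130 → done.
Cost = 170×5.0 + 180×11.0 + 190×13.0 + 130×17.0 = 7510.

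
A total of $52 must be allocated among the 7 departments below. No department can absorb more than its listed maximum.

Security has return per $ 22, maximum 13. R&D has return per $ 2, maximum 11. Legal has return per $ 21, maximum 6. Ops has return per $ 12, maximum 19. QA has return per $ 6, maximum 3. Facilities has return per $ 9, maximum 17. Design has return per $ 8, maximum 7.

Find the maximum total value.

Highest return per $ first: Security 22 > Legal 21 > Ops 12 > Facilities 9 > Design 8 > QA 6 > R&D 2.
Security takes 13 to reach its cap of 13 — 39 left.
Give Legal 6 to hit its cap of 6 — 33 left.
Ops: +19 to 19 (cap) — 14 left.
Facilities: +14 (room for 17) → 14. Pool exhausted.
Total = 22×13 + 21×6 + 12×19 + 9×14 = 766.

766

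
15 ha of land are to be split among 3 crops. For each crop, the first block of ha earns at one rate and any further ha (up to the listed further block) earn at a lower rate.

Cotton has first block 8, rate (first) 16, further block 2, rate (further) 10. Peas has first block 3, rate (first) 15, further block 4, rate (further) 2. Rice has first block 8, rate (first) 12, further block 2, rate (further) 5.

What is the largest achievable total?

221

Treat each block as its own option and order by rate: Cotton/first 16 > Peas/first 15 > Rice/first 12 > Cotton/second 10 > Rice/second 5 > Peas/second 2.
Fill Cotton first block (8 at 16) — 7 left.
Fill Peas first block (3 at 15) — 4 left.
Rice/first: +4 of 8 at 12; pool empty.
Total = 16×8 + 15×3 + 12×4 = 221.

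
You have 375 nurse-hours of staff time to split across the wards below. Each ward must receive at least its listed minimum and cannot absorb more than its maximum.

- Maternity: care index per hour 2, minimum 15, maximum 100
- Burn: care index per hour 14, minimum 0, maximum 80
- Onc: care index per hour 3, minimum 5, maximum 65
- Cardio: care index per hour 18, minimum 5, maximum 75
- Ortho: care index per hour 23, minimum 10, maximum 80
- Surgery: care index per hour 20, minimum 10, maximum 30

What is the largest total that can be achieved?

Meeting every minimum uses 15+0+5+5+10+10 = 45 nurse-hours, leaving 330.
Order the wards by care index per hour: Ortho 23 > Surgery 20 > Cardio 18 > Burn 14 > Onc 3 > Maternity 2.
Ortho: +70 to 80 (cap) ; 260 left.
Give Surgery 20 more to hit its cap of 30 ; 240 left.
Cardio takes 70 more to reach its cap of 75 ; 170 left.
Burn: +80 to 80 (cap) ; 90 left.
Onc: +60 to 65 (cap) ; 30 left.
Maternity: +30 (room for 85) → 45. Pool exhausted.
Total = 2×45 + 14×80 + 3×65 + 18×75 + 23×80 + 20×30 = 5195.

5195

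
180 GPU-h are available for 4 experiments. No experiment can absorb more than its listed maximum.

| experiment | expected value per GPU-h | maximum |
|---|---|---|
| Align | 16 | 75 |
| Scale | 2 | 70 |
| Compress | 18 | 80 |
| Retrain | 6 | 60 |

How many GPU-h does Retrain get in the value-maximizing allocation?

Rank by expected value per GPU-h: Compress 18 > Align 16 > Retrain 6 > Scale 2.
Compress takes 80 to reach its cap of 80 ; 100 left.
Align takes 75 to reach its cap of 75 ; 25 left.
Retrain: +25 (room for 60) → 25. Pool exhausted.

25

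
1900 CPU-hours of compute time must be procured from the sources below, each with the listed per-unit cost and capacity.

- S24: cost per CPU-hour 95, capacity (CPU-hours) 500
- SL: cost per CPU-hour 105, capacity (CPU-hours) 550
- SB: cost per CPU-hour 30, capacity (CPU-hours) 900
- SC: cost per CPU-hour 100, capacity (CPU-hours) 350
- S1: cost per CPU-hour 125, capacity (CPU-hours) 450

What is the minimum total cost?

125250

Use sources in increasing cost order.
SB (30): use full 900 → 1000 CPU-hours to go.
S24 at 95: take all 500 CPU-hours → 500 still needed.
SC at 100: take all 350 CPU-hours → 150 still needed.
SL at 105: take 150 of its 550 → requirement met.
S1: unused.
Cost = 900×30 + 500×95 + 350×100 + 150×105 = 125250.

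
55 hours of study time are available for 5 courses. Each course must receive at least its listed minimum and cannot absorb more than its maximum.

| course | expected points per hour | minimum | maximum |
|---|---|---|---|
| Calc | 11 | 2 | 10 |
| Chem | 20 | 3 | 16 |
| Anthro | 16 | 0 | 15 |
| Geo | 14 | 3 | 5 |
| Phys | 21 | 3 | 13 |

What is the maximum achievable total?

Meeting every minimum uses 2+3+0+3+3 = 11 hours, leaving 44.
Order the courses by expected points per hour: Phys 21 > Chem 20 > Anthro 16 > Geo 14 > Calc 11.
Phys takes 10 more to reach its cap of 13 → 34 left.
Chem: +13 to 16 (cap) → 21 left.
Anthro takes 15 more to reach its cap of 15 → 6 left.
Geo: +2 to 5 (cap) → 4 left.
Only 4 left; Calc takes them to reach 6.
Total = 11×6 + 20×16 + 16×15 + 14×5 + 21×13 = 969.

969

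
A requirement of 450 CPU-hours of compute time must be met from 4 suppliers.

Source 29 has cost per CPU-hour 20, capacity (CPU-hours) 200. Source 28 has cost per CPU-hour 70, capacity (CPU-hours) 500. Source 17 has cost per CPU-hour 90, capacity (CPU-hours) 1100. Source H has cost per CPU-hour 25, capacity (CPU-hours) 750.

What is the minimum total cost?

10250

Use suppliers in increasing cost order.
Source 29 at 20: take all 200 CPU-hours — 250 still needed.
Source H at 25: take 250 of its 750 — requirement met.
Source 28, Source 17: unused.
Cost = 200×20 + 250×25 = 10250.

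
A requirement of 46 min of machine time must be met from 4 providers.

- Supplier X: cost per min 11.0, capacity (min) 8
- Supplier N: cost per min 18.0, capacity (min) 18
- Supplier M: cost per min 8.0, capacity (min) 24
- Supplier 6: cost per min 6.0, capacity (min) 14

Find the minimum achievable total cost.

364

Use providers in increasing cost order.
Take 14 from Supplier 6 at 6.0 ; need 32 more.
Take 24 from Supplier M at 8.0 ; need 8 more.
Supplier X at 11.0: take all 8 min ; 0 still needed.
Supplier N: unused.
Cost = 14×6.0 + 24×8.0 + 8×11.0 = 364.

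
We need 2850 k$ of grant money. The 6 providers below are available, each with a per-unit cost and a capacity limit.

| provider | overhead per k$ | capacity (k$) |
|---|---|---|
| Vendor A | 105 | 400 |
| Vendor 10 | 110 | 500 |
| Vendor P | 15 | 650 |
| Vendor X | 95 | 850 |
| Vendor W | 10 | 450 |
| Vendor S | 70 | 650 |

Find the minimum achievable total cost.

166750

Use providers in increasing cost order.
Vendor W (10): use full 450 ; 2400 k$ to go.
Vendor P (15): use full 650 ; 1750 k$ to go.
Take 650 from Vendor S at 70 ; need 1100 more.
Vendor X at 95: take all 850 k$ ; 250 still needed.
Vendor A (105): take the remaining 250 ; done.
Vendor 10: unused.
Cost = 450×10 + 650×15 + 650×70 + 850×95 + 250×105 = 166750.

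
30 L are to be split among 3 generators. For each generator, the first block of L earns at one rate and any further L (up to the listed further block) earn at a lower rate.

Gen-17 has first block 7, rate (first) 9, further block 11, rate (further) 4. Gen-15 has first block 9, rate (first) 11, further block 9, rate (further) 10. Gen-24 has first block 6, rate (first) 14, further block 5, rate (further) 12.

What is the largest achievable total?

Order all 6 blocks by rate: Gen-24/first 14 > Gen-24/second 12 > Gen-15/first 11 > Gen-15/second 10 > Gen-17/first 9 > Gen-17/second 4.
Gen-24/first (14): +6 ; 24 left.
Fill Gen-24 second block (5 at 12) ; 19 left.
Gen-15/first (11): +9 ; 10 left.
Gen-15 second at 10: fill all 9 ; 1 left.
1 remain; put them into Gen-17 first at 9.
Total = 14×6 + 12×5 + 11×9 + 10×9 + 9×1 = 342.

342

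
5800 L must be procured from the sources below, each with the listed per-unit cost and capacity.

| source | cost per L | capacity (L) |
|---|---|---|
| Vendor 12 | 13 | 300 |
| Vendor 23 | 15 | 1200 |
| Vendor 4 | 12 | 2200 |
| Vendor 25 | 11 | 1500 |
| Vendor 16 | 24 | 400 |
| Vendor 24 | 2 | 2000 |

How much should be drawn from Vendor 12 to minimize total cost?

100

Fill from the cheapest source first.
Vendor 24 (2): use full 2000 — 3800 L to go.
Vendor 25 (11): use full 1500 — 2300 L to go.
Take 2200 from Vendor 4 at 12 — need 100 more.
Vendor 12 (13): take the remaining 100 — done.
Vendor 23, Vendor 16: unused.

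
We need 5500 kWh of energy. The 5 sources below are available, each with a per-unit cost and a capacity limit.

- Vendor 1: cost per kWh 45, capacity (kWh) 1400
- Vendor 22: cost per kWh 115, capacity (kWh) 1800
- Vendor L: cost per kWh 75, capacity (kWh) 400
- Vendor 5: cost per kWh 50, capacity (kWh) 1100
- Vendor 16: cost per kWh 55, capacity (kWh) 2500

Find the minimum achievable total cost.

Fill from the cheapest source first.
Vendor 1 (45): use full 1400 ; 4100 kWh to go.
Vendor 5 at 50: take all 1100 kWh ; 3000 still needed.
Take 2500 from Vendor 16 at 55 ; need 500 more.
Vendor L at 75: take all 400 kWh ; 100 still needed.
Vendor 22 (115): take the remaining 100 ; done.
Cost = 1400×45 + 1100×50 + 2500×55 + 400×75 + 100×115 = 297000.

297000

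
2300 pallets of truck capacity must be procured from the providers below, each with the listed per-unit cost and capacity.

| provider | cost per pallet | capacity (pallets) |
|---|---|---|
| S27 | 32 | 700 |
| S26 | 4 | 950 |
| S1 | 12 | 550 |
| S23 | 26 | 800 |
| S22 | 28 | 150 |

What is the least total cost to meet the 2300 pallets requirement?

Fill from the cheapest provider first.
S26 at 4: take all 950 pallets ; 1350 still needed.
S1 at 12: take all 550 pallets ; 800 still needed.
Take 800 from S23 at 26 ; need 0 more.
S22, S27: unused.
Cost = 950×4 + 550×12 + 800×26 = 31200.

31200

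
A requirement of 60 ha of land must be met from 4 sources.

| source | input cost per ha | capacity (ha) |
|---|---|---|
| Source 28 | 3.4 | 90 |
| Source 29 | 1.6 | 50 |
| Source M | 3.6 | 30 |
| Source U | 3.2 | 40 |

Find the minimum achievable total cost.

Use sources in increasing cost order.
Source 29 at 1.6: take all 50 ha — 10 still needed.
Take 10 from Source U at 3.2 to finish.
Source 28, Source M: unused.
Cost = 50×1.6 + 10×3.2 = 112.

112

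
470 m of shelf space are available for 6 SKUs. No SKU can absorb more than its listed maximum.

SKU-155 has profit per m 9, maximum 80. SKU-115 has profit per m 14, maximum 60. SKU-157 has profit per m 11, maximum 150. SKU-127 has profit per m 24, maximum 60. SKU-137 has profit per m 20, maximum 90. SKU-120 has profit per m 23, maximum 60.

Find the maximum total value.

7560

Highest profit per m first: SKU-127 24 > SKU-120 23 > SKU-137 20 > SKU-115 14 > SKU-157 11 > SKU-155 9.
SKU-127: +60 to 60 (cap) ; 410 left.
SKU-120: +60 to 60 (cap) ; 350 left.
Give SKU-137 90 to hit its cap of 90 ; 260 left.
SKU-115 takes 60 to reach its cap of 60 ; 200 left.
SKU-157: +150 to 150 (cap) ; 50 left.
SKU-155: +50 (room for 80) → 50. Pool exhausted.
Total = 9×50 + 14×60 + 11×150 + 24×60 + 20×90 + 23×60 = 7560.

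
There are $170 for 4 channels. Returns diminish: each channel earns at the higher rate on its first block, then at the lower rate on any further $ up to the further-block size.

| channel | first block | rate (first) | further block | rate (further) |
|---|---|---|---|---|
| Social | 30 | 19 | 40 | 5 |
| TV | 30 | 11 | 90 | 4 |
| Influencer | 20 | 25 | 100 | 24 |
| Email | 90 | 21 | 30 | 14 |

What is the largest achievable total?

3950

Treat each block as its own option and order by rate: Influencer/tier1 25 > Influencer/tier2 24 > Email/tier1 21 > Social/tier1 19 > Email/tier2 14 > TV/tier1 11 > Social/tier2 5 > TV/tier2 4.
Fill Influencer tier1 block (20 at 25) — 150 left.
Influencer tier2 at 24: fill all 100 — 50 left.
Email tier1 at 21: only 50 left, fill 50.
Total = 25×20 + 24×100 + 21×50 = 3950.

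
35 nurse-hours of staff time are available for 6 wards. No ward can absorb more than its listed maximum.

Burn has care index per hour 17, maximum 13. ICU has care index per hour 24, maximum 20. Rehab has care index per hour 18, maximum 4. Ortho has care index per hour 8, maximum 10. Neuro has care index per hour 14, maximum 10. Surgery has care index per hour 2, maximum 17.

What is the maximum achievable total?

Rank by care index per hour: ICU 24 > Rehab 18 > Burn 17 > Neuro 14 > Ortho 8 > Surgery 2.
ICU: +20 to 20 (cap) → 15 left.
Rehab: +4 to 4 (cap) → 11 left.
Burn has room for 13 but only 11 remain, so it gets 11.
Total = 17×11 + 24×20 + 18×4 = 739.

739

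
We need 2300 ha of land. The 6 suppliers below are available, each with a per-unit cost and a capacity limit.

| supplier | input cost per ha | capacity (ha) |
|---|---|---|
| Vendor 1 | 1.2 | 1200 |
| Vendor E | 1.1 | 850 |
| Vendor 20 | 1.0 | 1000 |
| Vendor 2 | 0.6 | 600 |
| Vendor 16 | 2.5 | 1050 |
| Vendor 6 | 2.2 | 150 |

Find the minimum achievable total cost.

Fill from the cheapest supplier first.
Vendor 2 (0.6): use full 600 → 1700 ha to go.
Vendor 20 (1.0): use full 1000 → 700 ha to go.
Vendor E at 1.1: take 700 of its 850 → requirement met.
Vendor 1, Vendor 6, Vendor 16: unused.
Cost = 600×0.6 + 1000×1.0 + 700×1.1 = 2130.

2130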